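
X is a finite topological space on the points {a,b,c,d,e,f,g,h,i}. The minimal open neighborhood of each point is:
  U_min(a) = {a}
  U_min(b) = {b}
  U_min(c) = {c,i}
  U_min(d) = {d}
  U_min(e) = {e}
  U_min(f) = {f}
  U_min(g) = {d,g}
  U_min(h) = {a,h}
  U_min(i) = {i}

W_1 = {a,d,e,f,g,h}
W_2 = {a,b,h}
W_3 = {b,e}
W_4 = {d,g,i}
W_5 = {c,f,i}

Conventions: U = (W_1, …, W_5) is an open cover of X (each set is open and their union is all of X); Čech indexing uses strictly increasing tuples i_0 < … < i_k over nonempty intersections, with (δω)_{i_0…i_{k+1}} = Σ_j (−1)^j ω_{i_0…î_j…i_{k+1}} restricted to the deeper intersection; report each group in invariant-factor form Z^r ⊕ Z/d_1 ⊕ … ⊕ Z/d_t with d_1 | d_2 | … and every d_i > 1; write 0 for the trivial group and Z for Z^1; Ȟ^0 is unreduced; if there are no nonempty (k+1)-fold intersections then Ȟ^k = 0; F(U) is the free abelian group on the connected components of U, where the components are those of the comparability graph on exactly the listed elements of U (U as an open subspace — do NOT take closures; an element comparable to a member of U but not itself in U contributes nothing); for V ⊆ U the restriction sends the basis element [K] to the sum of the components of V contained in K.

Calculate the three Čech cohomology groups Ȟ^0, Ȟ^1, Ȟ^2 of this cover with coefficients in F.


Ȟ^0(U;F) ≅ Z^6, Ȟ^1(U;F) ≅ 0 and Ȟ^2(U;F) ≅ 0

cover nerve:
  W12={a,h} W13={e} W14={d,g} W15={f} W23={b} W45={i}
components per intersection:
  W1: {a,h} {d,g} {e} {f}
  W2: {a,h} {b}
  W3: {b} {e}
  W4: {d,g} {i}
  W5: {c,i} {f}
  W12: {a,h}
  W13: {e}
  W14: {d,g}
  W15: {f}
  W23: {b}
  W45: {i}
C dims 12,6; δ0: rk 6, SNF 1^6
Ȟ^0: (12−6)−0=6 ⇒ Z^6
Ȟ^1: (6−0)−6=0 ⇒ 0
Ȟ^2: (0−0)−0=0 ⇒ 0


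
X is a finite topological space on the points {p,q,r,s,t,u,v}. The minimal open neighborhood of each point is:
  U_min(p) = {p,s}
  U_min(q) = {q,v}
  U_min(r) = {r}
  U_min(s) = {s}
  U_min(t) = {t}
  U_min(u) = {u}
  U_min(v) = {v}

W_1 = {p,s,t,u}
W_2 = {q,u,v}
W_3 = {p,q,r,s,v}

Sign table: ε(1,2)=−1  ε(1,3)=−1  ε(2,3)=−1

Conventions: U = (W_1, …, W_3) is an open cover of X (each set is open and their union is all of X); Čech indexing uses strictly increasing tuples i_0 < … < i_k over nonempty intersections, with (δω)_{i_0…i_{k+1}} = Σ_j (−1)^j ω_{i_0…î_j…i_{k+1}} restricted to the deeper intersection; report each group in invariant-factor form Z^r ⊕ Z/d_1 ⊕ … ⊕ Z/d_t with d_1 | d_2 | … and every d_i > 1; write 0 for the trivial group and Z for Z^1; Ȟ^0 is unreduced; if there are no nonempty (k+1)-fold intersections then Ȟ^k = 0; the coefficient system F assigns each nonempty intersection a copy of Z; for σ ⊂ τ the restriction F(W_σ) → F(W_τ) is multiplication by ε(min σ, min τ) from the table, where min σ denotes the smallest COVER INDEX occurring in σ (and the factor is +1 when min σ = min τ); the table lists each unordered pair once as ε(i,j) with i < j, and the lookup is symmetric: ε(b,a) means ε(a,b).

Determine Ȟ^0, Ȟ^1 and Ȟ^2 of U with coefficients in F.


cover nerve:
  W12={u} W13={p,s} W23={q,v}
C dims 3,3; δ0: rk 3, SNF 1^2·2
Ȟ^0: (3−3)−0=0 ⇒ 0
Ȟ^1: (3−0)−3=0 plus torsion [2] ⇒ Z/2
Ȟ^2: (0−0)−0=0 ⇒ 0

Ȟ^0 ≅ 0; Ȟ^1 ≅ Z/2; Ȟ^2 ≅ 0


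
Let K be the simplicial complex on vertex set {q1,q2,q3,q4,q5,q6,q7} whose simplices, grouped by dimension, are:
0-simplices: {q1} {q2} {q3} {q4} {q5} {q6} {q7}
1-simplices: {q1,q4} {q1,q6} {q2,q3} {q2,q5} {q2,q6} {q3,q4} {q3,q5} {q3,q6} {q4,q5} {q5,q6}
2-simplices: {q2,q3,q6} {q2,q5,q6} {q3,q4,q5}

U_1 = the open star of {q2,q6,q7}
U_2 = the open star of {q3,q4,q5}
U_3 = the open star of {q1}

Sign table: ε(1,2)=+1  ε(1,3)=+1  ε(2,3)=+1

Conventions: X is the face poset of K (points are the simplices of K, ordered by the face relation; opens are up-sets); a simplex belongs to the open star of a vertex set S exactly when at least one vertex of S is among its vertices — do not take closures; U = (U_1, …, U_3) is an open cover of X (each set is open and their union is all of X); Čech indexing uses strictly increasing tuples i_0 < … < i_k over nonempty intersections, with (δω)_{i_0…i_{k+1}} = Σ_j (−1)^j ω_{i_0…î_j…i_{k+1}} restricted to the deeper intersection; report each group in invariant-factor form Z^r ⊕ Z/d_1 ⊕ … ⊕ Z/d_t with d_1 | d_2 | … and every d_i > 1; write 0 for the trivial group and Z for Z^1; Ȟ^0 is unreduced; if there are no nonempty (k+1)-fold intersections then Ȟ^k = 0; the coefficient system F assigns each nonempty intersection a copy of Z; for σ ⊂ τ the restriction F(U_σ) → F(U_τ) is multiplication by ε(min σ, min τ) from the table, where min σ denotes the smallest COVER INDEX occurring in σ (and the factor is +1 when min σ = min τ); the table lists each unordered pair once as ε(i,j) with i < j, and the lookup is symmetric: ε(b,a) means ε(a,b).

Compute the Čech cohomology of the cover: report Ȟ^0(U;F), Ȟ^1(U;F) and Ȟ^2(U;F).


Ȟ^0 ≅ Z,  Ȟ^1 ≅ Z,  Ȟ^2 ≅ 0

nonempty intersections:
  U1={{q2},{q6},{q7},{q1,q6},{q2,q3},{q2,q5},{q2,q6},{q3,q6},{q5,q6},{q2,q3,q6},{q2,q5,q6}} U2={{q3},{q4},{q5},{q1,q4},{q2,q3},{q2,q5},{q3,q4},{q3,q5},{q3,q6},{q4,q5},{q5,q6},{q2,q3,q6},{q2,q5,q6},{q3,q4,q5}} U3={{q1},{q1,q4},{q1,q6}}
  U12={{q2,q3},{q2,q5},{q3,q6},{q5,q6},{q2,q3,q6},{q2,q5,q6}} U13={{q1,q6}} U23={{q1,q4}}
C dims 3,3; δ0: rk 2, SNF 1^2
Ȟ^0: (3−2)−0=1 ⇒ Z
Ȟ^1: (3−0)−2=1 ⇒ Z
Ȟ^2: (0−0)−0=0 ⇒ 0


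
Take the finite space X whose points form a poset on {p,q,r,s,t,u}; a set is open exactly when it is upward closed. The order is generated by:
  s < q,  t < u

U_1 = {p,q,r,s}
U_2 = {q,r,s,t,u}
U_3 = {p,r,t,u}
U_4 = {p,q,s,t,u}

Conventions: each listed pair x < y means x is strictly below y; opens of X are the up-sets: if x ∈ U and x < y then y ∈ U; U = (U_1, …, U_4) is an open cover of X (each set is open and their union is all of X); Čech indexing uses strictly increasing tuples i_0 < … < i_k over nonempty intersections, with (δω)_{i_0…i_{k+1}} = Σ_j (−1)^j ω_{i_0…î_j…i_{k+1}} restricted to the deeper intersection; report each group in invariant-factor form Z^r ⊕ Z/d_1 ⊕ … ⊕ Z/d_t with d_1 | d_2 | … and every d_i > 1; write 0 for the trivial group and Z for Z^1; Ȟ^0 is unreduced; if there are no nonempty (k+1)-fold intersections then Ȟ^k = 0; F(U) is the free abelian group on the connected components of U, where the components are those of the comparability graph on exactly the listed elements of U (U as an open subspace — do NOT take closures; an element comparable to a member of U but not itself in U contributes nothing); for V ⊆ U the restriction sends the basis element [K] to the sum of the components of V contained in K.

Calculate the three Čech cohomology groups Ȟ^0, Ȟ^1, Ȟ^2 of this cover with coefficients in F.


Ȟ^0 = Z^4; Ȟ^1 = 0; Ȟ^2 = 0

cover nerve:
  U12={q,r,s} U13={p,r} U14={p,q,s} U23={r,t,u} U24={q,s,t,u} U34={p,t,u}
  U123={r} U124={q,s} U134={p} U234={t,u}
components per intersection:
  U1: {p} {q,s} {r}
  U2: {q,s} {r} {t,u}
  U3: {p} {r} {t,u}
  U4: {p} {q,s} {t,u}
  U12: {q,s} {r}
  U13: {p} {r}
  U14: {p} {q,s}
  U23: {r} {t,u}
  U24: {q,s} {t,u}
  U34: {p} {t,u}
  U123: {r}
  U124: {q,s}
  U134: {p}
  U234: {t,u}
C dims 12,12,4; δ0: rk 8, SNF 1^8; δ1: rk 4, SNF 1^4
Ȟ^0: (12−8)−0=4 ⇒ Z^4
Ȟ^1: (12−4)−8=0 ⇒ 0
Ȟ^2: (4−0)−4=0 ⇒ 0


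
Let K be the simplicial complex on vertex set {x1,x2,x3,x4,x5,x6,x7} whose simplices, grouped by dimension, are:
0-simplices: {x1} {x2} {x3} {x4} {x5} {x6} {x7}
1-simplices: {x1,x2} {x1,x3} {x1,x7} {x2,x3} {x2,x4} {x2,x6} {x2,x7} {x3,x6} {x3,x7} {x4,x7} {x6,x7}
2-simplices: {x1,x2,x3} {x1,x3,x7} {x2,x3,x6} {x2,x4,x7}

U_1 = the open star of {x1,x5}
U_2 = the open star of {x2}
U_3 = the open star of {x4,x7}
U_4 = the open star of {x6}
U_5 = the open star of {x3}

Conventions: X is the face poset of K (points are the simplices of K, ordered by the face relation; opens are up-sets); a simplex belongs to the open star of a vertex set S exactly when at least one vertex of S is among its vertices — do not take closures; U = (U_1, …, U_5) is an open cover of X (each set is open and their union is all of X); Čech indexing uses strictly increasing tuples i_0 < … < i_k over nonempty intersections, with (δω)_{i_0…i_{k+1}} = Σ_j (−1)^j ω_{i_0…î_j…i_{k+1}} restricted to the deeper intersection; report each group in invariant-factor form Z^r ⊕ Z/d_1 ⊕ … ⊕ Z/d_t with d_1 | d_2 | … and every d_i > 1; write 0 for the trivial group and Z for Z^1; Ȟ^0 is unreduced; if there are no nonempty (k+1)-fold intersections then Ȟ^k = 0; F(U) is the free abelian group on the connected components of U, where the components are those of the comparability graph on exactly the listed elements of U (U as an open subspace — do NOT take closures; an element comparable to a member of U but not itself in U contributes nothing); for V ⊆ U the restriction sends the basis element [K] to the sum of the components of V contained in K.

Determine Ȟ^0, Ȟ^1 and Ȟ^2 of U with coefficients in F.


cover nerve:
  U1={{x1},{x5},{x1,x2},{x1,x3},{x1,x7},{x1,x2,x3},{x1,x3,x7}} U2={{x2},{x1,x2},{x2,x3},{x2,x4},{x2,x6},{x2,x7},{x1,x2,x3},{x2,x3,x6},{x2,x4,x7}} U3={{x4},{x7},{x1,x7},{x2,x4},{x2,x7},{x3,x7},{x4,x7},{x6,x7},{x1,x3,x7},{x2,x4,x7}} U4={{x6},{x2,x6},{x3,x6},{x6,x7},{x2,x3,x6}} U5={{x3},{x1,x3},{x2,x3},{x3,x6},{x3,x7},{x1,x2,x3},{x1,x3,x7},{x2,x3,x6}}
  U12={{x1,x2},{x1,x2,x3}} U13={{x1,x7},{x1,x3,x7}} U15={{x1,x3},{x1,x2,x3},{x1,x3,x7}} U23={{x2,x4},{x2,x7},{x2,x4,x7}} U24={{x2,x6},{x2,x3,x6}} U25={{x2,x3},{x1,x2,x3},{x2,x3,x6}} U34={{x6,x7}} U35={{x3,x7},{x1,x3,x7}} U45={{x3,x6},{x2,x3,x6}}
  U125={{x1,x2,x3}} U135={{x1,x3,x7}} U245={{x2,x3,x6}}
components per intersection:
  U1: {{x1},{x1,x2},{x1,x3},{x1,x7},{x1,x2,x3},{x1,x3,x7}} {{x5}}
  U2: {{x2},{x1,x2},{x2,x3},{x2,x4},{x2,x6},{x2,x7},{x1,x2,x3},{x2,x3,x6},{x2,x4,x7}}
  U3: {{x4},{x7},{x1,x7},{x2,x4},{x2,x7},{x3,x7},{x4,x7},{x6,x7},{x1,x3,x7},{x2,x4,x7}}
  U4: {{x6},{x2,x6},{x3,x6},{x6,x7},{x2,x3,x6}}
  U5: {{x3},{x1,x3},{x2,x3},{x3,x6},{x3,x7},{x1,x2,x3},{x1,x3,x7},{x2,x3,x6}}
  U12: {{x1,x2},{x1,x2,x3}}
  U13: {{x1,x7},{x1,x3,x7}}
  U15: {{x1,x3},{x1,x2,x3},{x1,x3,x7}}
  U23: {{x2,x4},{x2,x7},{x2,x4,x7}}
  U24: {{x2,x6},{x2,x3,x6}}
  U25: {{x2,x3},{x1,x2,x3},{x2,x3,x6}}
  U34: {{x6,x7}}
  U35: {{x3,x7},{x1,x3,x7}}
  U45: {{x3,x6},{x2,x3,x6}}
  U125: {{x1,x2,x3}}
  U135: {{x1,x3,x7}}
  U245: {{x2,x3,x6}}
C dims 6,9,3; δ0: rk 4, SNF 1^4; δ1: rk 3, SNF 1^3
Ȟ^0: (6−4)−0=2 ⇒ Z^2
Ȟ^1: (9−3)−4=2 ⇒ Z^2
Ȟ^2: (3−0)−3=0 ⇒ 0

Ȟ^0(U;F) ≅ Z^2; Ȟ^1(U;F) ≅ Z^2; Ȟ^2(U;F) ≅ 0


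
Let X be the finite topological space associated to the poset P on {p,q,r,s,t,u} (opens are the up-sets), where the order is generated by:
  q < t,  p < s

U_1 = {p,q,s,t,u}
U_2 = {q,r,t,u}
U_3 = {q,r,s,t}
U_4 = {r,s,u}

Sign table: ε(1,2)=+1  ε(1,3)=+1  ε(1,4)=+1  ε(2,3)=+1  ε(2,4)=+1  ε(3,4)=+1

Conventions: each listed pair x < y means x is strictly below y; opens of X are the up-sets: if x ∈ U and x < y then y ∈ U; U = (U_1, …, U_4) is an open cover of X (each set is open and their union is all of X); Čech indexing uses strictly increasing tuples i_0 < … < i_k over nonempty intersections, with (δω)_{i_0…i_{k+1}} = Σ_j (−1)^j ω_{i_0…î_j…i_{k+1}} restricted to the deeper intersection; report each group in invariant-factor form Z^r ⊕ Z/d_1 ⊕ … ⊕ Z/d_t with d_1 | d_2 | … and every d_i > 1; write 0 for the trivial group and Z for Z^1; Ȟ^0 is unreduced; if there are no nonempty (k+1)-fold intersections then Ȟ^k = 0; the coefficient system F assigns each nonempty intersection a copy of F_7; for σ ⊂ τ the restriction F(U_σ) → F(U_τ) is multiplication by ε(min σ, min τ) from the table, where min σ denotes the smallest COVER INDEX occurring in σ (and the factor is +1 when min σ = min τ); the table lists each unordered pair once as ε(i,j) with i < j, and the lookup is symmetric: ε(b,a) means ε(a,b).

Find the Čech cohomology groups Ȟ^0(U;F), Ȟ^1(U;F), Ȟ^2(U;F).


Ȟ^0(U;F) ≅ Z/7; Ȟ^1(U;F) ≅ 0; Ȟ^2(U;F) ≅ Z/7

nerve simplices:
  U12={q,t,u} U13={q,s,t} U14={s,u} U23={q,r,t} U24={r,u} U34={r,s}
  U123={q,t} U124={u} U134={s} U234={r}
C dims 4,6,4; δ0: rk_F7 3; δ1: rk_F7 3
degree 0: 4−3−0 = 1 → Ȟ^0 ≅ Z/7
degree 1: 6−3−3 = 0 → Ȟ^1 ≅ 0
degree 2: 4−0−3 = 1 → Ȟ^2 ≅ Z/7


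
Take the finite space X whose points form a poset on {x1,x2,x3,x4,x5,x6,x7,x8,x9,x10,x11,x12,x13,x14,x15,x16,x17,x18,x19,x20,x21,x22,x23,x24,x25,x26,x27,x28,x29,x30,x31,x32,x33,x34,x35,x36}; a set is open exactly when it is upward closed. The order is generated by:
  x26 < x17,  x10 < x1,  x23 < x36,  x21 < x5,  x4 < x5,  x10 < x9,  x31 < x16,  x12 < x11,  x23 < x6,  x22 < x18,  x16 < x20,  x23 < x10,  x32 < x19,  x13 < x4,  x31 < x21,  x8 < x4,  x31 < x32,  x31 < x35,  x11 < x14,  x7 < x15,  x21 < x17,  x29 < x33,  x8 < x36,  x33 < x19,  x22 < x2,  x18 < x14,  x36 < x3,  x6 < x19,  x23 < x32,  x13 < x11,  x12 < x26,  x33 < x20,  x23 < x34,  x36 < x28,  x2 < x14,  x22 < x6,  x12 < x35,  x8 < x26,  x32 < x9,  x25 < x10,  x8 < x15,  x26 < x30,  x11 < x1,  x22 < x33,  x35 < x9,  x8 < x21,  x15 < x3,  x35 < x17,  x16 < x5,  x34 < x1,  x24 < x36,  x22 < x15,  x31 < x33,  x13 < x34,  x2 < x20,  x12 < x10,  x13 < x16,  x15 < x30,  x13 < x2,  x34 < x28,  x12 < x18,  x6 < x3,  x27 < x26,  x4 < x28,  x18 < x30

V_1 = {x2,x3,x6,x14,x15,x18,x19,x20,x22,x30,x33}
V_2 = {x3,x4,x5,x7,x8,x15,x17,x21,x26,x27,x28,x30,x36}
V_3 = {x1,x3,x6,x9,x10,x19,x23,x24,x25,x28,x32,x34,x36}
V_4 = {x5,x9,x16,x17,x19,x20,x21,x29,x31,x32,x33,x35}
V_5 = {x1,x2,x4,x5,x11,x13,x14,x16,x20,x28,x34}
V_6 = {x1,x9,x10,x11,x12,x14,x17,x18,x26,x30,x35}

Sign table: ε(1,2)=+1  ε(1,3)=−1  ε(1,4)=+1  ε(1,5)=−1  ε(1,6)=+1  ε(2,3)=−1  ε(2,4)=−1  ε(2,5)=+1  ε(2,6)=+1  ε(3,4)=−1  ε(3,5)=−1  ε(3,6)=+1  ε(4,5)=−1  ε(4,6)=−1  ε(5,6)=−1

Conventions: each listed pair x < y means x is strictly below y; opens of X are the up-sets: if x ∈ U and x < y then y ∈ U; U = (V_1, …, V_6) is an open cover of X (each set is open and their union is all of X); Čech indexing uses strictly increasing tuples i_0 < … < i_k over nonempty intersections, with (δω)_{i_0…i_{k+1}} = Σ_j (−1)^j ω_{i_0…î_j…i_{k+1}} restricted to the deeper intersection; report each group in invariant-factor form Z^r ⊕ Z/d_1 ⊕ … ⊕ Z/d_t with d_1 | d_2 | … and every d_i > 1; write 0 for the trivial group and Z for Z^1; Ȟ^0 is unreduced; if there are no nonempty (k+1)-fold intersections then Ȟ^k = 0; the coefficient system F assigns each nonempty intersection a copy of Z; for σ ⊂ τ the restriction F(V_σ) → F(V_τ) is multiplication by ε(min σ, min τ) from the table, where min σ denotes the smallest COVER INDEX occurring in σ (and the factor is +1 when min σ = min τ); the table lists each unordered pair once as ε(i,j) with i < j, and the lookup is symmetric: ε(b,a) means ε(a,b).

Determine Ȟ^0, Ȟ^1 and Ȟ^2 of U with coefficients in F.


intersection data:
  V12={x3,x15,x30} V13={x3,x6,x19} V14={x19,x20,x33} V15={x2,x14,x20} V16={x14,x18,x30} V23={x3,x28,x36} V24={x5,x17,x21} V25={x4,x5,x28} V26={x17,x26,x30} V34={x9,x19,x32} V35={x1,x28,x34} V36={x1,x9,x10} V45={x5,x16,x20} V46={x9,x17,x35} V56={x1,x11,x14}
  V123={x3} V126={x30} V134={x19} V145={x20} V156={x14} V235={x28} V245={x5} V246={x17} V346={x9} V356={x1}
C dims 6,15,10; δ0: rk 6, SNF 1^5·2; δ1: rk 9, SNF 1^9
Ȟ^0 = (6 − 6) − 0 = 0, so Ȟ^0 ≅ 0
Ȟ^1 = (15 − 9) − 6 = 0 plus torsion [2], so Ȟ^1 ≅ Z/2
Ȟ^2 = (10 − 0) − 9 = 1, so Ȟ^2 ≅ Z

Ȟ^0 ≅ 0; Ȟ^1 ≅ Z/2; Ȟ^2 ≅ Z


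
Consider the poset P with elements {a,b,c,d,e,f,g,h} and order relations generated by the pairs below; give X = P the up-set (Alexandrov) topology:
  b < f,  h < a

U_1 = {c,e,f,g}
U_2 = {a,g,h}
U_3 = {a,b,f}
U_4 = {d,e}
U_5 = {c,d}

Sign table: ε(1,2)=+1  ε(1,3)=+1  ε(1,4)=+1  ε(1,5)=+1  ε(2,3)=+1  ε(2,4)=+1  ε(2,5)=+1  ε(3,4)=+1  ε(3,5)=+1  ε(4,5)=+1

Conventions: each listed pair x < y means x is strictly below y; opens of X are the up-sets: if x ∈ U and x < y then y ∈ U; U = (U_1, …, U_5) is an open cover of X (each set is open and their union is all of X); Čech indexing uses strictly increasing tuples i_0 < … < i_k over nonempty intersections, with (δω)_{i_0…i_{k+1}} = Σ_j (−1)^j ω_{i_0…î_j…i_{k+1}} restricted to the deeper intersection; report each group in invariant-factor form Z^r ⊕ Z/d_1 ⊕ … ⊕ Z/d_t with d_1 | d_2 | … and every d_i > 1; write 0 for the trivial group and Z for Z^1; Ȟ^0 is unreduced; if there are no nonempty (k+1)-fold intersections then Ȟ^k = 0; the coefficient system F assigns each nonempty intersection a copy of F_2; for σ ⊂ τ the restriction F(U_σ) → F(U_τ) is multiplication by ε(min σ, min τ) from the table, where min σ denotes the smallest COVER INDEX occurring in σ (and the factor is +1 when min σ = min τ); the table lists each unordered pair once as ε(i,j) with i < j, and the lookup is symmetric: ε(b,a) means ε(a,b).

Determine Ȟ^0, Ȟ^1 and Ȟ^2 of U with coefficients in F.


nonempty intersections:
  U12={g} U13={f} U14={e} U15={c} U23={a} U45={d}
C dims 5,6; δ0: rk_F2 4
Ȟ^0: (5−4)−0=1 ⇒ Z/2
Ȟ^1: (6−0)−4=2 ⇒ Z/2 ⊕ Z/2
Ȟ^2: (0−0)−0=0 ⇒ 0

Ȟ^0 = Z/2, Ȟ^1 = Z/2 ⊕ Z/2, Ȟ^2 = 0


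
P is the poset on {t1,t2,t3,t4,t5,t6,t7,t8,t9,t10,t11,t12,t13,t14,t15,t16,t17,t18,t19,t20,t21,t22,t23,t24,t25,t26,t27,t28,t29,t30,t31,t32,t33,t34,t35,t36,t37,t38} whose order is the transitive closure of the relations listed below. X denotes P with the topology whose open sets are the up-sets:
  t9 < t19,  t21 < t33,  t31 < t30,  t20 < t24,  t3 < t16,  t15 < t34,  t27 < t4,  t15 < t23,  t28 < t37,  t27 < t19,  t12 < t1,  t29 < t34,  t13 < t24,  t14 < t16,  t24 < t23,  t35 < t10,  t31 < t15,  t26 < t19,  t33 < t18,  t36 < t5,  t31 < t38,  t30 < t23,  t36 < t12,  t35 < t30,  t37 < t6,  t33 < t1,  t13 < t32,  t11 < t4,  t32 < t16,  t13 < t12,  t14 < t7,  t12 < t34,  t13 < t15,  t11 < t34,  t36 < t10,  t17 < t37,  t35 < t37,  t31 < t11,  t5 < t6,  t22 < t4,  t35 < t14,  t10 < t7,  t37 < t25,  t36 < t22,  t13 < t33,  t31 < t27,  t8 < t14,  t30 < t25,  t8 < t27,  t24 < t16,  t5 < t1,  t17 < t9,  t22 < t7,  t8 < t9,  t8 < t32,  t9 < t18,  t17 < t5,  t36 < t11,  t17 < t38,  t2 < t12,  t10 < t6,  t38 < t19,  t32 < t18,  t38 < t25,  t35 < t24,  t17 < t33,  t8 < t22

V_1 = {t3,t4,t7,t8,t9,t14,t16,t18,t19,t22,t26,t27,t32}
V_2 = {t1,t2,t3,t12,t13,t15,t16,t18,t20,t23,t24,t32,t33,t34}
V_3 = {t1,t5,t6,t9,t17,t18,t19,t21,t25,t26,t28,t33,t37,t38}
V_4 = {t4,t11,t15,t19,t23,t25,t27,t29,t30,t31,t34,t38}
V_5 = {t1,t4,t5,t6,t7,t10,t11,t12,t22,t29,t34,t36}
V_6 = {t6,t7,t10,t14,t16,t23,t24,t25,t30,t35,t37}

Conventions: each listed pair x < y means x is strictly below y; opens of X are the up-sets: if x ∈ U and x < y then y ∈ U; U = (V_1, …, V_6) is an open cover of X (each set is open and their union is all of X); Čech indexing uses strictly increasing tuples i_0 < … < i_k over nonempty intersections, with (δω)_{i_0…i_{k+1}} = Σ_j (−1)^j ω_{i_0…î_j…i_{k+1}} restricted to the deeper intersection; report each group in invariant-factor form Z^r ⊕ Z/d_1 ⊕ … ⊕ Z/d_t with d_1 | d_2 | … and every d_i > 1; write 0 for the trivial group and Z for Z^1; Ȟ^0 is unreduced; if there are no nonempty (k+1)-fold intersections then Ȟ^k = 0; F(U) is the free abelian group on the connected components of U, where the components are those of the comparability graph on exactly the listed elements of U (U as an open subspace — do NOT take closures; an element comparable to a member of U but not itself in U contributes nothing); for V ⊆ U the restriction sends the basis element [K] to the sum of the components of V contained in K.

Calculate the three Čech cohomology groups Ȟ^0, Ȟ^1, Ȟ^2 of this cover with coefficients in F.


Ȟ^0 = Z, Ȟ^1 = 0 and Ȟ^2 = Z/2

nonempty intersections:
  V12={t3,t16,t18,t32} V13={t9,t18,t19,t26} V14={t4,t19,t27} V15={t4,t7,t22} V16={t7,t14,t16} V23={t1,t18,t33} V24={t15,t23,t34} V25={t1,t12,t34} V26={t16,t23,t24} V34={t19,t25,t38} V35={t1,t5,t6} V36={t6,t25,t37} V45={t4,t11,t29,t34} V46={t23,t25,t30} V56={t6,t7,t10}
  V123={t18} V126={t16} V134={t19} V145={t4} V156={t7} V235={t1} V245={t34} V246={t23} V346={t25} V356={t6}
components per intersection:
  V1: {t3,t4,t7,t8,t9,t14,t16,t18,t19,t22,t26,t27,t32}
  V2: {t1,t2,t3,t12,t13,t15,t16,t18,t20,t23,t24,t32,t33,t34}
  V3: {t1,t5,t6,t9,t17,t18,t19,t21,t25,t26,t28,t33,t37,t38}
  V4: {t4,t11,t15,t19,t23,t25,t27,t29,t30,t31,t34,t38}
  V5: {t1,t4,t5,t6,t7,t10,t11,t12,t22,t29,t34,t36}
  V6: {t6,t7,t10,t14,t16,t23,t24,t25,t30,t35,t37}
  V12: {t3,t16,t18,t32}
  V13: {t9,t18,t19,t26}
  V14: {t4,t19,t27}
  V15: {t4,t7,t22}
  V16: {t7,t14,t16}
  V23: {t1,t18,t33}
  V24: {t15,t23,t34}
  V25: {t1,t12,t34}
  V26: {t16,t23,t24}
  V34: {t19,t25,t38}
  V35: {t1,t5,t6}
  V36: {t6,t25,t37}
  V45: {t4,t11,t29,t34}
  V46: {t23,t25,t30}
  V56: {t6,t7,t10}
  V123: {t18}
  V126: {t16}
  V134: {t19}
  V145: {t4}
  V156: {t7}
  V235: {t1}
  V245: {t34}
  V246: {t23}
  V346: {t25}
  V356: {t6}
C dims 6,15,10; δ0: rk 5, SNF 1^5; δ1: rk 10, SNF 1^9·2
Ȟ^0: (6−5)−0=1 ⇒ Z
Ȟ^1: (15−10)−5=0 ⇒ 0
Ȟ^2: (10−0)−10=0 plus torsion [2] ⇒ Z/2


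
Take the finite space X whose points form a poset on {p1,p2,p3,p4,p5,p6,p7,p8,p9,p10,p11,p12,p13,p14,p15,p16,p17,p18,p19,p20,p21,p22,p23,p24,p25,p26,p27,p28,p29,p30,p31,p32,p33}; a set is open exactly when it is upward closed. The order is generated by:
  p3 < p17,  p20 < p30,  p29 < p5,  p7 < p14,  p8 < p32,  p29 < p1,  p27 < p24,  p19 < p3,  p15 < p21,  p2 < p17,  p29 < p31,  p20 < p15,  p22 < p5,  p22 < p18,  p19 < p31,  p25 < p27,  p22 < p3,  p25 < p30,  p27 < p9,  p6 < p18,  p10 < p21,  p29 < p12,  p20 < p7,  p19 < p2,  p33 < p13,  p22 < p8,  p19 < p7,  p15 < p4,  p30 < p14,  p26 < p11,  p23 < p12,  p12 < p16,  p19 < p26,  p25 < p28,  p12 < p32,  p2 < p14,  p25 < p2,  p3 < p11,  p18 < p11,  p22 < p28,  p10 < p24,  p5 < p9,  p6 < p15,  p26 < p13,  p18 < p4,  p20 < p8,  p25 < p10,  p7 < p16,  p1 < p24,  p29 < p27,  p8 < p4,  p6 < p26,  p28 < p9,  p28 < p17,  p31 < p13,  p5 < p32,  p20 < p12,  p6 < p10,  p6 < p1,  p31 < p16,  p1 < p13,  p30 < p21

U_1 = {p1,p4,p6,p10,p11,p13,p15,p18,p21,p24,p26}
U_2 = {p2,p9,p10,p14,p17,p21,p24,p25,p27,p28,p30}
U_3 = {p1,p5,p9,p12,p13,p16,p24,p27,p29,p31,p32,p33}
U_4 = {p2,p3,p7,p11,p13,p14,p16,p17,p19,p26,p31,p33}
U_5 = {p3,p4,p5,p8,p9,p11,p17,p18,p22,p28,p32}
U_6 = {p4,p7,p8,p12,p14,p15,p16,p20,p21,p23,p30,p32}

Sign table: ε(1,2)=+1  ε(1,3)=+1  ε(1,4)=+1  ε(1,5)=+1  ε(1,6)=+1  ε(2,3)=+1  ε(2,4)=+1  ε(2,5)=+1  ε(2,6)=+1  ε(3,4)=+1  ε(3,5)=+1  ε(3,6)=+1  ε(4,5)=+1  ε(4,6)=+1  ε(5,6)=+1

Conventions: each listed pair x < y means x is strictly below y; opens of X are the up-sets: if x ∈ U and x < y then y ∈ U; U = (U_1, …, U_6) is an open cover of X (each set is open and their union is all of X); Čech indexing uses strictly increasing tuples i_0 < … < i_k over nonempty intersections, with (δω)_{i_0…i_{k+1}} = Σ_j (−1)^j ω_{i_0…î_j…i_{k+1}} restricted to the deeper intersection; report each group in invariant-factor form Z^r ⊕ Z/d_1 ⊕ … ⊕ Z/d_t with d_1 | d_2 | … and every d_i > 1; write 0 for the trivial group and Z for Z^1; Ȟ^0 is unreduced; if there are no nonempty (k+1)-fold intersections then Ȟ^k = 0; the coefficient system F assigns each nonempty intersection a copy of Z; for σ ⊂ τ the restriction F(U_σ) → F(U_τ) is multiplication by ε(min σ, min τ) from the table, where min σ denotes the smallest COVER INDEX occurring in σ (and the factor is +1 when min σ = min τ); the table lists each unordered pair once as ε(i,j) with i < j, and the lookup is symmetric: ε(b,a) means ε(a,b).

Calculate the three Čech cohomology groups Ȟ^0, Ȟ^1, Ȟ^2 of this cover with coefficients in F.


Ȟ^0(U;F) ≅ Z; Ȟ^1(U;F) ≅ 0; Ȟ^2(U;F) ≅ Z/2

nerve of the cover:
  U12={p10,p21,p24} U13={p1,p13,p24} U14={p11,p13,p26} U15={p4,p11,p18} U16={p4,p15,p21} U23={p9,p24,p27} U24={p2,p14,p17} U25={p9,p17,p28} U26={p14,p21,p30} U34={p13,p16,p31,p33} U35={p5,p9,p32} U36={p12,p16,p32} U45={p3,p11,p17} U46={p7,p14,p16} U56={p4,p8,p32}
  U123={p24} U126={p21} U134={p13} U145={p11} U156={p4} U235={p9} U245={p17} U246={p14} U346={p16} U356={p32}
C dims 6,15,10; δ0: rk 5, SNF 1^5; δ1: rk 10, SNF 1^9·2
Ȟ^0 = (6 − 5) − 0 = 1, so Ȟ^0 ≅ Z
Ȟ^1 = (15 − 10) − 5 = 0, so Ȟ^1 ≅ 0
Ȟ^2 = (10 − 0) − 10 = 0 plus torsion [2], so Ȟ^2 ≅ Z/2


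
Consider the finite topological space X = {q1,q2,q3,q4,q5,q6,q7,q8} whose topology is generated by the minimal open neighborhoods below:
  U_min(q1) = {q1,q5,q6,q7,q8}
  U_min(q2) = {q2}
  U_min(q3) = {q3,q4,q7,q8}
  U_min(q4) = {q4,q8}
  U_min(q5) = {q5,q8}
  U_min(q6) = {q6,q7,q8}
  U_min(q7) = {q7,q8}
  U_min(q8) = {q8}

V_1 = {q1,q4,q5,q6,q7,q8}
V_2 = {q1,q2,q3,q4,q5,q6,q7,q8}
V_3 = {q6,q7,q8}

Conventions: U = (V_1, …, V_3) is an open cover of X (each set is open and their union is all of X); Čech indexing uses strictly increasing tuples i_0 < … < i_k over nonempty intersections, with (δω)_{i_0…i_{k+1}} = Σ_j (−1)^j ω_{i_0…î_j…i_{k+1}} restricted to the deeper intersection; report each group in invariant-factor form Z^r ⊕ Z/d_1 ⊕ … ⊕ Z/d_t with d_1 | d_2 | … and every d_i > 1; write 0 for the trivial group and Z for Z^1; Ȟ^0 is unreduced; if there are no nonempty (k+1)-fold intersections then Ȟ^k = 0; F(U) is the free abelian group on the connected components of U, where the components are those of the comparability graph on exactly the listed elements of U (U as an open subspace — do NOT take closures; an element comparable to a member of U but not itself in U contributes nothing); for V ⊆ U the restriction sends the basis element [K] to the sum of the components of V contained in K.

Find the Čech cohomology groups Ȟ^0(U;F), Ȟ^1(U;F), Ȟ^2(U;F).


Ȟ^0 = Z^2, Ȟ^1 = 0 and Ȟ^2 = 0

nonempty intersections:
  V12={q1,q4,q5,q6,q7,q8} V13={q6,q7,q8} V23={q6,q7,q8}
  V123={q6,q7,q8}
components per intersection:
  V1: {q1,q4,q5,q6,q7,q8}
  V2: {q1,q3,q4,q5,q6,q7,q8} {q2}
  V3: {q6,q7,q8}
  V12: {q1,q4,q5,q6,q7,q8}
  V13: {q6,q7,q8}
  V23: {q6,q7,q8}
  V123: {q6,q7,q8}
C dims 4,3,1; δ0: rk 2, SNF 1^2; δ1: rk 1, SNF 1^1
Ȟ^0: (4−2)−0=2 ⇒ Z^2
Ȟ^1: (3−1)−2=0 ⇒ 0
Ȟ^2: (1−0)−1=0 ⇒ 0


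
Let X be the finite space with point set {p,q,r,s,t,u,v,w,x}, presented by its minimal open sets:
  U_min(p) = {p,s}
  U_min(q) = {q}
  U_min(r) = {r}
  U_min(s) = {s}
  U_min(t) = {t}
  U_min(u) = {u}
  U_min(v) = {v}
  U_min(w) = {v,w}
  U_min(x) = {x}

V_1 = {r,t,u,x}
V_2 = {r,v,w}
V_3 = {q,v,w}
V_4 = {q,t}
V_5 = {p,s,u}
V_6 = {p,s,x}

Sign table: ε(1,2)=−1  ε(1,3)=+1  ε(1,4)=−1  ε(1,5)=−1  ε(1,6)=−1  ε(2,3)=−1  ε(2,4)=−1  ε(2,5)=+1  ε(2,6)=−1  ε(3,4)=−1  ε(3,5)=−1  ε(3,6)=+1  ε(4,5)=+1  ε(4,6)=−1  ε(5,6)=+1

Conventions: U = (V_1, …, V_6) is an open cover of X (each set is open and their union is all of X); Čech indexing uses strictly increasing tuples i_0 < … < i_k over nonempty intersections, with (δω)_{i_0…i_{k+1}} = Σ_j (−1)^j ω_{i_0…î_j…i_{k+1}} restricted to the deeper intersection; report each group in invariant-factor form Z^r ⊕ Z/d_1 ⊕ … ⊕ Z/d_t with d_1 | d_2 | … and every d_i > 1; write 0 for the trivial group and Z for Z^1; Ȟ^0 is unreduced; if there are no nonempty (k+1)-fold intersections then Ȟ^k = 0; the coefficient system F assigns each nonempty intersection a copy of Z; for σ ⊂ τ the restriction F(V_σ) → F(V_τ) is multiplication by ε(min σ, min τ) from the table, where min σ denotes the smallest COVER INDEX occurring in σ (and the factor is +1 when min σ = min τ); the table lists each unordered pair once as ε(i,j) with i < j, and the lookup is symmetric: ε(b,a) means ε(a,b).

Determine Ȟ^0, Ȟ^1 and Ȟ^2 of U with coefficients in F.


nerve simplices:
  V12={r} V14={t} V15={u} V16={x} V23={v,w} V34={q} V56={p,s}
C dims 6,7; δ0: rk 5, SNF 1^5
degree 0: 6−5−0 = 1 → Ȟ^0 ≅ Z
degree 1: 7−0−5 = 2 → Ȟ^1 ≅ Z^2
degree 2: 0−0−0 = 0 → Ȟ^2 ≅ 0

Ȟ^0 ≅ Z; Ȟ^1 ≅ Z^2; Ȟ^2 ≅ 0


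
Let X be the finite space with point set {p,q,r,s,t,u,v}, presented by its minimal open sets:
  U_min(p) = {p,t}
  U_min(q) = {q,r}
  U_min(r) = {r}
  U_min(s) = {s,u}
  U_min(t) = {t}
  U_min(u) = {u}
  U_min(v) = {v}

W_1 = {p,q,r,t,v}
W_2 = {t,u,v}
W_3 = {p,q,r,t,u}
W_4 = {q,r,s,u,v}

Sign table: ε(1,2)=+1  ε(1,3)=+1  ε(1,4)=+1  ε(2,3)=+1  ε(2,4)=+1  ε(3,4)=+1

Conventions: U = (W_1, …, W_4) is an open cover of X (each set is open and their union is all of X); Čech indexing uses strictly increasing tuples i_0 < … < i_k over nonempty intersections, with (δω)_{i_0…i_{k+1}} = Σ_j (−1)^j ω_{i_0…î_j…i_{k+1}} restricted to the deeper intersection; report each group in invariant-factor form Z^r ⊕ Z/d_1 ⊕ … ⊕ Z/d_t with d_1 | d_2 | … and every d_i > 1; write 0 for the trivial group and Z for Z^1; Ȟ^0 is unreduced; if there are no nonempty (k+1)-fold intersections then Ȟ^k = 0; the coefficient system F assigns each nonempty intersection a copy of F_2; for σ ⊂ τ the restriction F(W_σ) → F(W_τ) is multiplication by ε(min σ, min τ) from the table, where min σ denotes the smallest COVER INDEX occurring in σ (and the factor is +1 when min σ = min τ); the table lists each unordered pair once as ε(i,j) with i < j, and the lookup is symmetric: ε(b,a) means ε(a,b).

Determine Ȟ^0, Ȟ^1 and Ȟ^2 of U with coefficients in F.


nonempty intersections:
  W12={t,v} W13={p,q,r,t} W14={q,r,v} W23={t,u} W24={u,v} W34={q,r,u}
  W123={t} W124={v} W134={q,r} W234={u}
C dims 4,6,4; δ0: rk_F2 3; δ1: rk_F2 3
Ȟ^0: (4−3)−0=1 ⇒ Z/2
Ȟ^1: (6−3)−3=0 ⇒ 0
Ȟ^2: (4−0)−3=1 ⇒ Z/2

Ȟ^0 = Z/2, Ȟ^1 = 0 and Ȟ^2 = Z/2


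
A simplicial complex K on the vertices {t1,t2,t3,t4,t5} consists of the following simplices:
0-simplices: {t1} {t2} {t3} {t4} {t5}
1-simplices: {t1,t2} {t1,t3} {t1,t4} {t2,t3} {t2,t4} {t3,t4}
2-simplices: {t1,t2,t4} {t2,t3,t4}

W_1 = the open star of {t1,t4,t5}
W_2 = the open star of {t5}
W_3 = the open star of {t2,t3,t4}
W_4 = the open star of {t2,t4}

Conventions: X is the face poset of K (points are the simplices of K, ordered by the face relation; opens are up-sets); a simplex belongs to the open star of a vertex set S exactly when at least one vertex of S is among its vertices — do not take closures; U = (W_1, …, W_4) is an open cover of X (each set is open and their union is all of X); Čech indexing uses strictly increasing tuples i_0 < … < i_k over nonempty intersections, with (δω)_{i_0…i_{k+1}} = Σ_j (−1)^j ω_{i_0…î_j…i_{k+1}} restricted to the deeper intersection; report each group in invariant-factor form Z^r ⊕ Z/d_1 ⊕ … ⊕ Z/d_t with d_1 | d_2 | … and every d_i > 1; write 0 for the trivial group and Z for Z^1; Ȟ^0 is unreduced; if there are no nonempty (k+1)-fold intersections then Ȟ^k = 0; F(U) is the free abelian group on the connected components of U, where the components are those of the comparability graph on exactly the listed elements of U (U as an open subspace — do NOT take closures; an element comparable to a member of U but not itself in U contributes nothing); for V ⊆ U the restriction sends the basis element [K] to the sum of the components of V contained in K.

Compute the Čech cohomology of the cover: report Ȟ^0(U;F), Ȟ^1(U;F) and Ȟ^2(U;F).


nerve simplices:
  W1={{t1},{t4},{t5},{t1,t2},{t1,t3},{t1,t4},{t2,t4},{t3,t4},{t1,t2,t4},{t2,t3,t4}} W2={{t5}} W3={{t2},{t3},{t4},{t1,t2},{t1,t3},{t1,t4},{t2,t3},{t2,t4},{t3,t4},{t1,t2,t4},{t2,t3,t4}} W4={{t2},{t4},{t1,t2},{t1,t4},{t2,t3},{t2,t4},{t3,t4},{t1,t2,t4},{t2,t3,t4}}
  W12={{t5}} W13={{t4},{t1,t2},{t1,t3},{t1,t4},{t2,t4},{t3,t4},{t1,t2,t4},{t2,t3,t4}} W14={{t4},{t1,t2},{t1,t4},{t2,t4},{t3,t4},{t1,t2,t4},{t2,t3,t4}} W34={{t2},{t4},{t1,t2},{t1,t4},{t2,t3},{t2,t4},{t3,t4},{t1,t2,t4},{t2,t3,t4}}
  W134={{t4},{t1,t2},{t1,t4},{t2,t4},{t3,t4},{t1,t2,t4},{t2,t3,t4}}
components per intersection:
  W1: {{t1},{t4},{t1,t2},{t1,t3},{t1,t4},{t2,t4},{t3,t4},{t1,t2,t4},{t2,t3,t4}} {{t5}}
  W2: {{t5}}
  W3: {{t2},{t3},{t4},{t1,t2},{t1,t3},{t1,t4},{t2,t3},{t2,t4},{t3,t4},{t1,t2,t4},{t2,t3,t4}}
  W4: {{t2},{t4},{t1,t2},{t1,t4},{t2,t3},{t2,t4},{t3,t4},{t1,t2,t4},{t2,t3,t4}}
  W12: {{t5}}
  W13: {{t4},{t1,t2},{t1,t4},{t2,t4},{t3,t4},{t1,t2,t4},{t2,t3,t4}} {{t1,t3}}
  W14: {{t4},{t1,t2},{t1,t4},{t2,t4},{t3,t4},{t1,t2,t4},{t2,t3,t4}}
  W34: {{t2},{t4},{t1,t2},{t1,t4},{t2,t3},{t2,t4},{t3,t4},{t1,t2,t4},{t2,t3,t4}}
  W134: {{t4},{t1,t2},{t1,t4},{t2,t4},{t3,t4},{t1,t2,t4},{t2,t3,t4}}
C dims 5,5,1; δ0: rk 3, SNF 1^3; δ1: rk 1, SNF 1^1
degree 0: 5−3−0 = 2 → Ȟ^0 ≅ Z^2
degree 1: 5−1−3 = 1 → Ȟ^1 ≅ Z
degree 2: 1−0−1 = 0 → Ȟ^2 ≅ 0

Ȟ^0 ≅ Z^2, Ȟ^1 ≅ Z, Ȟ^2 ≅ 0


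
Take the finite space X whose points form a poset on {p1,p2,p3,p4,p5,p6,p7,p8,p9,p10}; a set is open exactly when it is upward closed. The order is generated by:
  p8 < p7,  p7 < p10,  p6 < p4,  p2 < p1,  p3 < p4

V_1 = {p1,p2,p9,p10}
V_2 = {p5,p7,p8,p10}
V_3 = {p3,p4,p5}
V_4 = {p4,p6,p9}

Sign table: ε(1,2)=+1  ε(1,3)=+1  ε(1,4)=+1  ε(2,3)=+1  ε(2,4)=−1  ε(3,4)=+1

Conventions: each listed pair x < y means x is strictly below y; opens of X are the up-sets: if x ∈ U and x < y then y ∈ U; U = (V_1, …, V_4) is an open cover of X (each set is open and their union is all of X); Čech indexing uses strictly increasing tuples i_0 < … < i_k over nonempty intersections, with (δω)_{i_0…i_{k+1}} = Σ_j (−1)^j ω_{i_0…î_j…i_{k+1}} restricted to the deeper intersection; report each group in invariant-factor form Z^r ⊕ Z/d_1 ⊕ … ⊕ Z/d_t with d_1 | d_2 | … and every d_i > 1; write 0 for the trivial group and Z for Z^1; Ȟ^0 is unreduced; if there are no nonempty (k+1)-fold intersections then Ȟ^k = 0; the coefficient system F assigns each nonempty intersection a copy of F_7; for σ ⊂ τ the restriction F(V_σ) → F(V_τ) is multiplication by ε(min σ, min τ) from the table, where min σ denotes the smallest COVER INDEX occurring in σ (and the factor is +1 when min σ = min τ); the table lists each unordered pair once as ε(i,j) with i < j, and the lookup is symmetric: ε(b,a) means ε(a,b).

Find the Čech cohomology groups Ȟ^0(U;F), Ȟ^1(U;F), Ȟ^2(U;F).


intersection data:
  V12={p10} V14={p9} V23={p5} V34={p4}
C dims 4,4; δ0: rk_F7 3
Ȟ^0 = (4 − 3) − 0 = 1, so Ȟ^0 ≅ Z/7
Ȟ^1 = (4 − 0) − 3 = 1, so Ȟ^1 ≅ Z/7
Ȟ^2 = (0 − 0) − 0 = 0, so Ȟ^2 ≅ 0

Ȟ^0(U;F) ≅ Z/7; Ȟ^1(U;F) ≅ Z/7; Ȟ^2(U;F) ≅ 0


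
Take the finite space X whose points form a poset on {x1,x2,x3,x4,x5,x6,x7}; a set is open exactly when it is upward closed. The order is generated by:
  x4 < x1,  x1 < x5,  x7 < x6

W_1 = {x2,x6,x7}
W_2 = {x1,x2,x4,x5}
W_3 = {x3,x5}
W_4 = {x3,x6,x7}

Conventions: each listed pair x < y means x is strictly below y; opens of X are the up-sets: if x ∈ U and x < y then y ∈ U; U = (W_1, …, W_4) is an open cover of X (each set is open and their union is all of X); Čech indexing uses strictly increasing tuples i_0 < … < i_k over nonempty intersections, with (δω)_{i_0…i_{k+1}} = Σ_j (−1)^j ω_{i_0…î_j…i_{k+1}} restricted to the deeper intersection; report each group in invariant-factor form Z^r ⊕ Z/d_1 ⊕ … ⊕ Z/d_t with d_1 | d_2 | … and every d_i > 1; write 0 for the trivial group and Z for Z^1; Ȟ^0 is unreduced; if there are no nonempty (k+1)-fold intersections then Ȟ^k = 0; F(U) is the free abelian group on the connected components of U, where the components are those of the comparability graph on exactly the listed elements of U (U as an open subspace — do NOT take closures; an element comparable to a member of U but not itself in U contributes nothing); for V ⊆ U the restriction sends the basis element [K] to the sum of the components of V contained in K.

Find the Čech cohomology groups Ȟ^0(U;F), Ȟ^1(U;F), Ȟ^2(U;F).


nerve simplices:
  W12={x2} W14={x6,x7} W23={x5} W34={x3}
components per intersection:
  W1: {x2} {x6,x7}
  W2: {x1,x4,x5} {x2}
  W3: {x3} {x5}
  W4: {x3} {x6,x7}
  W12: {x2}
  W14: {x6,x7}
  W23: {x5}
  W34: {x3}
C dims 8,4; δ0: rk 4, SNF 1^4
degree 0: 8−4−0 = 4 → Ȟ^0 ≅ Z^4
degree 1: 4−0−4 = 0 → Ȟ^1 ≅ 0
degree 2: 0−0−0 = 0 → Ȟ^2 ≅ 0

Ȟ^0(U;F) ≅ Z^4; Ȟ^1(U;F) ≅ 0; Ȟ^2(U;F) ≅ 0


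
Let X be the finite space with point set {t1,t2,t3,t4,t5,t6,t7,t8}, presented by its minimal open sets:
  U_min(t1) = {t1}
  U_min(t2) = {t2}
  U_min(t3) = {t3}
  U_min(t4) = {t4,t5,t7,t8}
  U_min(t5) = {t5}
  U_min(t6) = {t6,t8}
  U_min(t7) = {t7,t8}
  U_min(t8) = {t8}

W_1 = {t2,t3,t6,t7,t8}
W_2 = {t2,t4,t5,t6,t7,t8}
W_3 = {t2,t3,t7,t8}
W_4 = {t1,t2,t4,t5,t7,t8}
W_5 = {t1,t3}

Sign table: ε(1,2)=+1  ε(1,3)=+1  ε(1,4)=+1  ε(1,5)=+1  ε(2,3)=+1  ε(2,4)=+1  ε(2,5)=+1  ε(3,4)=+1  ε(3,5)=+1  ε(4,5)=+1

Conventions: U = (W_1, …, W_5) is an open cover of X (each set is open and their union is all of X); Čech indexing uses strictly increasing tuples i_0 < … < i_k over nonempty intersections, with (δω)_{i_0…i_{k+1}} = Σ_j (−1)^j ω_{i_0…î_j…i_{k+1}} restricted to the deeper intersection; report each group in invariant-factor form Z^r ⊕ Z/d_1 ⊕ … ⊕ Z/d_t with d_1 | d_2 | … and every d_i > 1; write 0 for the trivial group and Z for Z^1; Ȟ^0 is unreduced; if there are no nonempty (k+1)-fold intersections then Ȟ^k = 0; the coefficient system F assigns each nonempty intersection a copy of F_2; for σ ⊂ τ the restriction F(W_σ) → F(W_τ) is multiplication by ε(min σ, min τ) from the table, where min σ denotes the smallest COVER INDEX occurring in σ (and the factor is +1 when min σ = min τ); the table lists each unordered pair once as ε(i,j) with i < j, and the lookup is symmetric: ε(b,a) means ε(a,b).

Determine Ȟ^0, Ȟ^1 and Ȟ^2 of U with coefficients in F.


intersection data:
  W12={t2,t6,t7,t8} W13={t2,t3,t7,t8} W14={t2,t7,t8} W15={t3} W23={t2,t7,t8} W24={t2,t4,t5,t7,t8} W34={t2,t7,t8} W35={t3} W45={t1}
  W123={t2,t7,t8} W124={t2,t7,t8} W134={t2,t7,t8} W135={t3} W234={t2,t7,t8}
  W1234={t2,t7,t8}
C dims 5,9,5,1; δ0: rk_F2 4; δ1: rk_F2 4; δ2: rk_F2 1
Ȟ^0 = (5 − 4) − 0 = 1, so Ȟ^0 ≅ Z/2
Ȟ^1 = (9 − 4) − 4 = 1, so Ȟ^1 ≅ Z/2
Ȟ^2 = (5 − 1) − 4 = 0, so Ȟ^2 ≅ 0

Ȟ^0 = Z/2, Ȟ^1 = Z/2, Ȟ^2 = 0


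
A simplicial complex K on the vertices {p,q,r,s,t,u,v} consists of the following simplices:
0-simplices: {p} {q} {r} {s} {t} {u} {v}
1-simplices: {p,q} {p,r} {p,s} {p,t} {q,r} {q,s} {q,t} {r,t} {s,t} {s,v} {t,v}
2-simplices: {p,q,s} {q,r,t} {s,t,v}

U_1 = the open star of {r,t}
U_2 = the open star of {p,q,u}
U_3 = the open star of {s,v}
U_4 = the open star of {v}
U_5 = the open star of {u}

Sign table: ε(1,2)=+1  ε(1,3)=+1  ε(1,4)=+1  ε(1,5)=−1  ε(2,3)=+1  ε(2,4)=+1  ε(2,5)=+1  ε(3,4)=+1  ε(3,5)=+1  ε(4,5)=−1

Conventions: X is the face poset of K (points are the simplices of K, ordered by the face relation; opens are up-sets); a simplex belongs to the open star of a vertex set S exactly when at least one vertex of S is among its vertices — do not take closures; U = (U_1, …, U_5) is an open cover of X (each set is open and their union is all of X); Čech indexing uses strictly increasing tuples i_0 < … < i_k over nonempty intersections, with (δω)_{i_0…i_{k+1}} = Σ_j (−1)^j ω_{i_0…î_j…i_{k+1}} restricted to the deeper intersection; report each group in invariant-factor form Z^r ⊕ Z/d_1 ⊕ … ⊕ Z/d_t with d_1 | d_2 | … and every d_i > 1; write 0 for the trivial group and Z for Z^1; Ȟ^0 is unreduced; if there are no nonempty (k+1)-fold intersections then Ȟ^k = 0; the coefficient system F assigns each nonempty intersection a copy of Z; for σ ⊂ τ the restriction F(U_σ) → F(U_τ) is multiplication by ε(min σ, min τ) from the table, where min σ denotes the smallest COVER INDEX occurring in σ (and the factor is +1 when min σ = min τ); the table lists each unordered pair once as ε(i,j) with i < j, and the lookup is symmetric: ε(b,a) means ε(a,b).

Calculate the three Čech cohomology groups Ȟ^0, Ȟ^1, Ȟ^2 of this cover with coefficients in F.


Ȟ^0(U;F) ≅ Z,  Ȟ^1(U;F) ≅ Z,  Ȟ^2(U;F) ≅ 0

nonempty intersections:
  U1={{r},{t},{p,r},{p,t},{q,r},{q,t},{r,t},{s,t},{t,v},{q,r,t},{s,t,v}} U2={{p},{q},{u},{p,q},{p,r},{p,s},{p,t},{q,r},{q,s},{q,t},{p,q,s},{q,r,t}} U3={{s},{v},{p,s},{q,s},{s,t},{s,v},{t,v},{p,q,s},{s,t,v}} U4={{v},{s,v},{t,v},{s,t,v}} U5={{u}}
  U12={{p,r},{p,t},{q,r},{q,t},{q,r,t}} U13={{s,t},{t,v},{s,t,v}} U14={{t,v},{s,t,v}} U23={{p,s},{q,s},{p,q,s}} U25={{u}} U34={{v},{s,v},{t,v},{s,t,v}}
  U134={{t,v},{s,t,v}}
C dims 5,6,1; δ0: rk 4, SNF 1^4; δ1: rk 1, SNF 1^1
Ȟ^0: (5−4)−0=1 ⇒ Z
Ȟ^1: (6−1)−4=1 ⇒ Z
Ȟ^2: (1−0)−1=0 ⇒ 0
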